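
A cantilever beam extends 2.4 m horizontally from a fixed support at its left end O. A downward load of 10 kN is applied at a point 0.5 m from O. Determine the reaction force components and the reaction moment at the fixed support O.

O_x = 0, O_y = 10.00 kN, M_O = 5.000 kN·m

ΣF_x = 0: O_x = 0.
ΣF_y = 0: O_y − 10 = 0 → O_y = 10.00 kN.
ΣM about O: M_O − 10·0.5 = 0 → M_O = 5.000 kN·m.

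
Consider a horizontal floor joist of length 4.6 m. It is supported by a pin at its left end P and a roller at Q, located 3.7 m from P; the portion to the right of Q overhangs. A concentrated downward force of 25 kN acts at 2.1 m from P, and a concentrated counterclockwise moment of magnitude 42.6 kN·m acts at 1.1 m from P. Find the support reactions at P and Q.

P_x = 0, P_y = 22.32 kN, Q_y = 2.676 kN

Taking moments about P: Q_y·3.7 − 25·2.1 + 42.6 = 0 → Q_y = 9.9/3.7 = 2.67568 ≈ 2.676 kN.
ΣF_y = 0: P_y + 2.67568 − 25 = 0 → P_y = 22.32 kN.
ΣF_x = 0: no horizontal applied forces, so P_x = 0.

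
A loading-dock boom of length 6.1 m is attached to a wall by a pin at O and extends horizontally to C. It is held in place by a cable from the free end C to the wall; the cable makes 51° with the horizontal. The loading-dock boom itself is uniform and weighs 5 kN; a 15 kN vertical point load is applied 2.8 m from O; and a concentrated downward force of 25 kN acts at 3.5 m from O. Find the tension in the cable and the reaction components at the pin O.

T = 30.53 kN, O_x = 19.22 kN, O_y = 21.27 kN

ΣM about O: T·sin51°·6.1 − 5·3.05 − 15·2.8 − 25·3.5 = 0 → T = 144.75/(6.1·0.777146) = 30.5342 ≈ 30.53 kN.
ΣF_x = 0: O_x − T·cos51° = 0 → O_x = 30.5342 × 0.62932 = 19.22 kN.
ΣF_y = 0: O_y + T·sin51° − 5 − 15 − 25 = 0 → O_y = 45 − 30.5342 × 0.777146 = 21.27 kN.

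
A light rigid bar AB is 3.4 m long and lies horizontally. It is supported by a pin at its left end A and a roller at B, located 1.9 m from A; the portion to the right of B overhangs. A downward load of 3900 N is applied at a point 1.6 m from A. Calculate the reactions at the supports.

A_x = 0, A_y = 615.8 N, B_y = 3284 N

Moments about A: B_y·1.9 − 3900·1.6 = 0 → B_y = 6240/1.9 = 3284.21 ≈ 3284 N.
ΣF_y = 0: A_y + 3284.21 − 3900 = 0 → A_y = 615.8 N.
ΣF_x = 0: no horizontal applied forces, so A_x = 0.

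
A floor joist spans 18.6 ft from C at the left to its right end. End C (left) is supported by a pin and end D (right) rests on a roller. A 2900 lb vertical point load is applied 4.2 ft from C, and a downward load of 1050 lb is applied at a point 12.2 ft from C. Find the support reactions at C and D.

Taking moments about C: D_y·18.6 − 2900·4.2 − 1050·12.2 = 0 → D_y = 24990/18.6 = 1343.55 ≈ 1344 lb.
ΣF_y = 0: C_y + 1343.55 − 2900 − 1050 = 0 → C_y = 2606 lb.
ΣF_x = 0: no horizontal applied forces, so C_x = 0.

C_x = 0, C_y = 2606 lb, D_y = 1344 lb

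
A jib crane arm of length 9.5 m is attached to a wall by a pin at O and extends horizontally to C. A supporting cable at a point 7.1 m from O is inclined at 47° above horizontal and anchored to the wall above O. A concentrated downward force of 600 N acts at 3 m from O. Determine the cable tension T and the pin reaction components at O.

ΣM about O: T·sin47°·7.1 − 600·3 = 0 → T = 1800/(7.1·0.731354) = 346.646 ≈ 346.6 N.
ΣF_x = 0: O_x − T·cos47° = 0 → O_x = 346.646 × 0.681998 = 236.4 N.
ΣF_y = 0: O_y + T·sin47° − 600 = 0 → O_y = 600 − 346.646 × 0.731354 = 346.5 N.

T = 346.6 N, O_x = 236.4 N, O_y = 346.5 N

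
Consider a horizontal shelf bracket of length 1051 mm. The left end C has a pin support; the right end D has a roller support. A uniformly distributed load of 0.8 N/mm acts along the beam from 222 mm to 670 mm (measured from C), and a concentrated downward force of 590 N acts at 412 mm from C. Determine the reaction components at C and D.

Resultant of the distributed load: 0.8 × 448 = 358.4 N at 446 mm from C.
Taking moments about C: D_y·1051 − (0.8·448)·446 − 590·412 = 0 → D_y = 402926.4/1051 = 383.374 ≈ 383.4 N.
ΣF_y = 0: C_y + 383.374 − 0.8·448 − 590 = 0 → C_y = 565.0 N.
ΣF_x = 0: no horizontal applied forces, so C_x = 0.

C_x = 0, C_y = 565.0 N, D_y = 383.4 N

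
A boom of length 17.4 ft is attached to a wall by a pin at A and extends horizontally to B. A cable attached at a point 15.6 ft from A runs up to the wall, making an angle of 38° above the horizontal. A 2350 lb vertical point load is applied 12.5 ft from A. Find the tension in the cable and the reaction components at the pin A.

T = 3059 lb, A_x = 2410 lb, A_y = 467.0 lb

ΣM about A: T·sin38°·15.6 − 2350·12.5 = 0 → T = 29375/(15.6·0.615661) = 3058.52 ≈ 3059 lb.
ΣF_x = 0: A_x − T·cos38° = 0 → A_x = 3058.52 × 0.788011 = 2410 lb.
ΣF_y = 0: A_y + T·sin38° − 2350 = 0 → A_y = 2350 − 3058.52 × 0.615661 = 467.0 lb.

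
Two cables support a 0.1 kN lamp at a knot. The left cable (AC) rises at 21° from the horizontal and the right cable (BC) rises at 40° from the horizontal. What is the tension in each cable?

ΣF_x = 0: −T_AC·cos21° + T_BC·cos40° = 0 → T_BC = 1.2187·T_AC.
ΣF_y = 0: T_AC·sin21° + T_BC·sin40° = 0.1.
Substitute: T_AC·(0.358368 + 1.2187·0.642788) = 0.1 → T_AC = 0.0875861 ≈ 0.08759 kN.
Then T_BC = 1.2187 × 0.0875861 = 0.1067 kN.

T_AC = 0.08759 kN, T_BC = 0.1067 kN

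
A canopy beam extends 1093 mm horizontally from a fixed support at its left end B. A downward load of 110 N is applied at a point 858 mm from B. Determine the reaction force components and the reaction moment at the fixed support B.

ΣF_x = 0: B_x = 0.
ΣF_y = 0: B_y − 110 = 0 → B_y = 110.0 N.
ΣM about B: M_B − 110·858 = 0 → M_B = 94380 N·mm.

B_x = 0, B_y = 110.0 N, M_B = 94380 N·mm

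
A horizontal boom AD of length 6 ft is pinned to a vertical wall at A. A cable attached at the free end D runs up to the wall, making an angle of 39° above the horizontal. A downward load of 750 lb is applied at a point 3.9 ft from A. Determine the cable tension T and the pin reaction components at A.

ΣM about A: T·sin39°·6 − 750·3.9 = 0 → T = 2925/(6·0.62932) = 774.646 ≈ 774.6 lb.
ΣF_x = 0: A_x − T·cos39° = 0 → A_x = 774.646 × 0.777146 = 602.0 lb.
ΣF_y = 0: A_y + T·sin39° − 750 = 0 → A_y = 750 − 774.646 × 0.62932 = 262.5 lb.

T = 774.6 lb, A_x = 602.0 lb, A_y = 262.5 lb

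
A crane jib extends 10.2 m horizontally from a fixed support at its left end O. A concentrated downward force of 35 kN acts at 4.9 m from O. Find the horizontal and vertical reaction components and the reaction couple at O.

ΣF_x = 0: O_x = 0.
ΣF_y = 0: O_y − 35 = 0 → O_y = 35.00 kN.
ΣM about O: M_O − 35·4.9 = 0 → M_O = 171.5 kN·m.

O_x = 0, O_y = 35.00 kN, M_O = 171.5 kN·m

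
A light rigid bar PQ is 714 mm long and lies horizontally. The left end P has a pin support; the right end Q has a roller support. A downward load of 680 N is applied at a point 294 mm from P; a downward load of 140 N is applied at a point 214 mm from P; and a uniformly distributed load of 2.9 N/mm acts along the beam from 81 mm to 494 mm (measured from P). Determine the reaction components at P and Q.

Resultant of the distributed load: 2.9 × 413 = 1197.7 N at 287.5 mm from P.
ΣM about P: Q_y·714 − 680·294 − 140·214 − (2.9·413)·287.5 = 0 → Q_y = 574218.75/714 = 804.228 ≈ 804.2 N.
ΣF_y = 0: P_y + 804.228 − 680 − 140 − 2.9·413 = 0 → P_y = 1213 N.
ΣF_x = 0: no horizontal applied forces, so P_x = 0.

P_x = 0, P_y = 1213 N, Q_y = 804.2 N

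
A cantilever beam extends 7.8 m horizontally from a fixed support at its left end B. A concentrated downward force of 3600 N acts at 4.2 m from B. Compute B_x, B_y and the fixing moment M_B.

B_x = 0, B_y = 3600 N, M_B = 15120 N·m

ΣF_x = 0: B_x = 0.
ΣF_y = 0: B_y − 3600 = 0 → B_y = 3600 N.
ΣM about B: M_B − 3600·4.2 = 0 → M_B = 15120 N·m.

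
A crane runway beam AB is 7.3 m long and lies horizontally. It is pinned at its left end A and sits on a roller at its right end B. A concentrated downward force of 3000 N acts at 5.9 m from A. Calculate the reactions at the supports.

A_x = 0, A_y = 575.3 N, B_y = 2425 N

Taking moments about A: B_y·7.3 − 3000·5.9 = 0 → B_y = 17700/7.3 = 2424.66 ≈ 2425 N.
ΣF_y = 0: A_y + 2424.66 − 3000 = 0 → A_y = 575.3 N.
ΣF_x = 0: no horizontal applied forces, so A_x = 0.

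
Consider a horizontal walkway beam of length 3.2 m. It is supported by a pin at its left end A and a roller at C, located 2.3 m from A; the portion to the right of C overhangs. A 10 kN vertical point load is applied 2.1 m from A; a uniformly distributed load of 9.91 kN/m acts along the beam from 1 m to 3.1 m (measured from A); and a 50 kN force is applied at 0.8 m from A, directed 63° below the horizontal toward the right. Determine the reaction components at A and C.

A_x = -22.70 kN, A_y = 32.19 kN, C_y = 43.18 kN

Resultant of the distributed load: 9.91 × 2.1 = 20.811 kN at 2.05 m from A.
ΣM about A: C_y·2.3 − 10·2.1 − (9.91·2.1)·2.05 − 50·sin63°·0.8 = 0 → C_y = 99.3028/2.3 = 43.1751 ≈ 43.18 kN.
ΣF_y = 0: A_y + 43.1751 − 10 − 9.91·2.1 − 50·sin63° = 0 → A_y = 32.19 kN.
ΣF_x = 0: A_x + 50·cos63° = 0 → A_x = -22.70 kN.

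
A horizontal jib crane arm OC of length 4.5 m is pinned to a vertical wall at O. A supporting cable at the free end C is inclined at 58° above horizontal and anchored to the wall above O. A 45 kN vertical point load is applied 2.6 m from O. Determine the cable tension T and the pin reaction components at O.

ΣM about O: T·sin58°·4.5 − 45·2.6 = 0 → T = 117/(4.5·0.848048) = 30.6586 ≈ 30.66 kN.
ΣF_x = 0: O_x − T·cos58° = 0 → O_x = 30.6586 × 0.529919 = 16.25 kN.
ΣF_y = 0: O_y + T·sin58° − 45 = 0 → O_y = 45 − 30.6586 × 0.848048 = 19.00 kN.

T = 30.66 kN, O_x = 16.25 kN, O_y = 19.00 kN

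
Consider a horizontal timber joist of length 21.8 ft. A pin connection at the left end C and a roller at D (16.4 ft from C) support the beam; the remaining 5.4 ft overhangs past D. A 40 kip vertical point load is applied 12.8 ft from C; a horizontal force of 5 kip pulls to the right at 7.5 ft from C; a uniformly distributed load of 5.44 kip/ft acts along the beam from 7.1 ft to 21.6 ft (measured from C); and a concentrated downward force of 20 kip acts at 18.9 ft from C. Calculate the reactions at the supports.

C_x = -5.000 kip, C_y = 15.59 kip, D_y = 123.3 kip

Resultant of the distributed load: 5.44 × 14.5 = 78.88 kip at 14.35 ft from C.
Taking moments about C: D_y·16.4 − 40·12.8 − (5.44·14.5)·14.35 − 20·18.9 = 0 → D_y = 2021.928/16.4 = 123.288 ≈ 123.3 kip.
ΣF_y = 0: C_y + 123.288 − 40 − 5.44·14.5 − 20 = 0 → C_y = 15.59 kip.
ΣF_x = 0: C_x + 5 = 0 → C_x = -5.000 kip.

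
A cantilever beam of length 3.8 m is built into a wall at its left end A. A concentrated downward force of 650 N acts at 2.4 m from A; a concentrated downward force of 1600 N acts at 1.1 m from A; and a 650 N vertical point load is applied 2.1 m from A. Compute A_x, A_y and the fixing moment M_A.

A_x = 0, A_y = 2900 N, M_A = 4685 N·m

ΣF_x = 0: A_x = 0.
ΣF_y = 0: A_y − 650 − 1600 − 650 = 0 → A_y = 2900 N.
ΣM about A: M_A − 650·2.4 − 1600·1.1 − 650·2.1 = 0 → M_A = 4685 N·m.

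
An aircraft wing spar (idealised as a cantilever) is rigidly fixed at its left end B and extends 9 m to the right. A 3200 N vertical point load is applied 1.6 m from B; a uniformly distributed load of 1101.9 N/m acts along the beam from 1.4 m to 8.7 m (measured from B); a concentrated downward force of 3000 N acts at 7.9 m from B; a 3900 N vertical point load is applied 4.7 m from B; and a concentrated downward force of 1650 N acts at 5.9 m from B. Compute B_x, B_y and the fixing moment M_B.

B_x = 0, B_y = 19790 N, M_B = 97510 N·m

Resultant of the distributed load: 1101.9 × 7.3 = 8043.87 N at 5.05 m from B.
ΣF_x = 0: B_x = 0.
ΣF_y = 0: B_y − 3200 − 1101.9·7.3 − 3000 − 3900 − 1650 = 0 → B_y = 19790 N.
ΣM about B: M_B − 3200·1.6 − (1101.9·7.3)·5.05 − 3000·7.9 − 3900·4.7 − 1650·5.9 = 0 → M_B = 97510 N·m.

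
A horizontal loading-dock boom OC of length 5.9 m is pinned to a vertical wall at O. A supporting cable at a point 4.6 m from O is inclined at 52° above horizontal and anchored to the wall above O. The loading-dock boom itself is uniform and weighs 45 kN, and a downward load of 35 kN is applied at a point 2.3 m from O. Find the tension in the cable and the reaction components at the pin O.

T = 58.83 kN, O_x = 36.22 kN, O_y = 33.64 kN

ΣM about O: T·sin52°·4.6 − 45·2.95 − 35·2.3 = 0 → T = 213.25/(4.6·0.788011) = 58.83 kN.
ΣF_x = 0: O_x − T·cos52° = 0 → O_x = 58.83 × 0.615661 = 36.22 kN.
ΣF_y = 0: O_y + T·sin52° − 45 − 35 = 0 → O_y = 80 − 58.83 × 0.788011 = 33.64 kN.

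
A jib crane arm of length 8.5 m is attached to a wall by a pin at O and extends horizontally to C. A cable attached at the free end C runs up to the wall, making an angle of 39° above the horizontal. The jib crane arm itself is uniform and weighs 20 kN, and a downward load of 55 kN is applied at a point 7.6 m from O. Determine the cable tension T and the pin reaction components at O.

ΣM about O: T·sin39°·8.5 − 20·4.25 − 55·7.6 = 0 → T = 503/(8.5·0.62932) = 94.0324 ≈ 94.03 kN.
ΣF_x = 0: O_x − T·cos39° = 0 → O_x = 94.0324 × 0.777146 = 73.08 kN.
ΣF_y = 0: O_y + T·sin39° − 20 − 55 = 0 → O_y = 75 − 94.0324 × 0.62932 = 15.82 kN.

T = 94.03 kN, O_x = 73.08 kN, O_y = 15.82 kN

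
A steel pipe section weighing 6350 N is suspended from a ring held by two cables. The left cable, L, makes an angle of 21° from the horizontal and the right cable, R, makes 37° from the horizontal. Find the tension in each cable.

ΣF_x = 0: −T_L·cos21° + T_R·cos37° = 0 → T_R = 1.16897·T_L.
ΣF_y = 0: T_L·sin21° + T_R·sin37° = 6350.
Substitute: T_L·(0.358368 + 1.16897·0.601815) = 6350 → T_L = 5980.01 ≈ 5980 N.
Then T_R = 1.16897 × 5980.01 = 6990 N.

T_L = 5980 N, T_R = 6990 N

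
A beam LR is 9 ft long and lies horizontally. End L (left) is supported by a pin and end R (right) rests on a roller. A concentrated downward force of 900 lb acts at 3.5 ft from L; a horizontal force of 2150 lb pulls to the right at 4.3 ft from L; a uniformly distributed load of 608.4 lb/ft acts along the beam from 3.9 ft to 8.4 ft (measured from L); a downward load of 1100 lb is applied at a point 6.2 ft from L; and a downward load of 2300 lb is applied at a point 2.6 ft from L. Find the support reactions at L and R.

L_x = -2150 lb, L_y = 3395 lb, R_y = 3643 lb

Resultant of the distributed load: 608.4 × 4.5 = 2737.8 lb at 6.15 ft from L.
ΣM about L: R_y·9 − 900·3.5 − (608.4·4.5)·6.15 − 1100·6.2 − 2300·2.6 = 0 → R_y = 32787.47/9 = 3643.05 ≈ 3643 lb.
ΣF_y = 0: L_y + 3643.05 − 900 − 608.4·4.5 − 1100 − 2300 = 0 → L_y = 3395 lb.
ΣF_x = 0: L_x + 2150 = 0 → L_x = -2150 lb.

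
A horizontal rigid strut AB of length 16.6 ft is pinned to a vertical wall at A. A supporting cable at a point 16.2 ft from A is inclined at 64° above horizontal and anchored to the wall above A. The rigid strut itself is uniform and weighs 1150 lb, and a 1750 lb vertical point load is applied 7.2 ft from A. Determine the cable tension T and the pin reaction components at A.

ΣM about A: T·sin64°·16.2 − 1150·8.3 − 1750·7.2 = 0 → T = 22145/(16.2·0.898794) = 1520.9 ≈ 1521 lb.
ΣF_x = 0: A_x − T·cos64° = 0 → A_x = 1520.9 × 0.438371 = 666.7 lb.
ΣF_y = 0: A_y + T·sin64° − 1150 − 1750 = 0 → A_y = 2900 − 1520.9 × 0.898794 = 1533 lb.

T = 1521 lb, A_x = 666.7 lb, A_y = 1533 lb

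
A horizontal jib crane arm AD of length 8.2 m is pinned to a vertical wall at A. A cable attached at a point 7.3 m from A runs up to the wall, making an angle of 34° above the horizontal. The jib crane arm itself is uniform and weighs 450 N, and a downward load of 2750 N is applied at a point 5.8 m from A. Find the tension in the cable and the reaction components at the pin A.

ΣM about A: T·sin34°·7.3 − 450·4.1 − 2750·5.8 = 0 → T = 17795/(7.3·0.559193) = 4359.27 ≈ 4359 N.
ΣF_x = 0: A_x − T·cos34° = 0 → A_x = 4359.27 × 0.829038 = 3614 N.
ΣF_y = 0: A_y + T·sin34° − 450 − 2750 = 0 → A_y = 3200 − 4359.27 × 0.559193 = 762.3 N.

T = 4359 N, A_x = 3614 N, A_y = 762.3 N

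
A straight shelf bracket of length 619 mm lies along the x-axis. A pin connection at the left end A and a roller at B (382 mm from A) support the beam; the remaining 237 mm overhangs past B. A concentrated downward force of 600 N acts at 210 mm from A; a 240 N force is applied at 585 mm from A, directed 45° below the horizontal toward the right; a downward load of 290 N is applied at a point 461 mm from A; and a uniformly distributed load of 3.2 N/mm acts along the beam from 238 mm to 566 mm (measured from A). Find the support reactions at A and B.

A_x = -169.7 N, A_y = 65.05 N, B_y = 2044 N

Resultant of the distributed load: 3.2 × 328 = 1049.6 N at 402 mm from A.
Moments about A: B_y·382 − 600·210 − 240·sin45°·585 − 290·461 − (3.2·328)·402 = 0 → B_y = 780907/382 = 2044.26 ≈ 2044 N.
ΣF_y = 0: A_y + 2044.26 − 600 − 240·sin45° − 290 − 3.2·328 = 0 → A_y = 65.05 N.
ΣF_x = 0: A_x + 240·cos45° = 0 → A_x = -169.7 N.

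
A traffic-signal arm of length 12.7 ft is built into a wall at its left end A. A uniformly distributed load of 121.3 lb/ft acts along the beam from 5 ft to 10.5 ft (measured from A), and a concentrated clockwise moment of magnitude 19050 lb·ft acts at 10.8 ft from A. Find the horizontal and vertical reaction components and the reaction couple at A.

A_x = 0, A_y = 667.1 lb, M_A = 24220 lb·ft

Resultant of the distributed load: 121.3 × 5.5 = 667.15 lb at 7.75 ft from A.
ΣF_x = 0: A_x = 0.
ΣF_y = 0: A_y − 121.3·5.5 = 0 → A_y = 667.1 lb.
ΣM about A: M_A − (121.3·5.5)·7.75 − 19050 = 0 → M_A = 24220 lb·ft.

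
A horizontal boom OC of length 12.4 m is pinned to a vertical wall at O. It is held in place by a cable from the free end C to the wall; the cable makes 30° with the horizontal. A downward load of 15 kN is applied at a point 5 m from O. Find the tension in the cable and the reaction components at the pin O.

T = 12.10 kN, O_x = 10.48 kN, O_y = 8.952 kN

ΣM about O: T·sin30°·12.4 − 15·5 = 0 → T = 75/(12.4·0.5) = 12.0968 ≈ 12.10 kN.
ΣF_x = 0: O_x − T·cos30° = 0 → O_x = 12.0968 × 0.866025 = 10.48 kN.
ΣF_y = 0: O_y + T·sin30° − 15 = 0 → O_y = 15 − 12.0968 × 0.5 = 8.952 kN.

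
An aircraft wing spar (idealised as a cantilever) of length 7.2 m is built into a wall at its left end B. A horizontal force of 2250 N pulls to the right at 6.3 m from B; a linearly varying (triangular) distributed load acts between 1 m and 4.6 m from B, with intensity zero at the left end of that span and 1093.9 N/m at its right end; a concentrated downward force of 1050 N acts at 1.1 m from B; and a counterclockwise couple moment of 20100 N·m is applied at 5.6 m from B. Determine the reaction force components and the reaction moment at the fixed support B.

Resultant of the triangular load: ½ × 1093.9 × 3.6 = 1969.02 N, acting at 3.4 m from B (one-third of the span from the peak).
ΣF_x = 0: B_x + 2250 = 0 → B_x = -2250 N.
ΣF_y = 0: B_y − ½·1093.9·3.6 − 1050 = 0 → B_y = 3019 N.
ΣM about B: M_B − (½·1093.9·3.6)·3.4 − 1050·1.1 + 20100 = 0 → M_B = -12250 N·m.

B_x = -2250 N, B_y = 3019 N, M_B = -12250 N·m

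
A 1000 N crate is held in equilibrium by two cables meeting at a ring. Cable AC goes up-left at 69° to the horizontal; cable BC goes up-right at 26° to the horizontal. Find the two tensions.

ΣF_x = 0: −T_AC·cos69° + T_BC·cos26° = 0 → T_BC = 0.398721·T_AC.
ΣF_y = 0: T_AC·sin69° + T_BC·sin26° = 1000.
Substitute: T_AC·(0.93358 + 0.398721·0.438371) = 1000 → T_AC = 902.228 ≈ 902.2 N.
Then T_BC = 0.398721 × 902.228 = 359.7 N.

T_AC = 902.2 N, T_BC = 359.7 N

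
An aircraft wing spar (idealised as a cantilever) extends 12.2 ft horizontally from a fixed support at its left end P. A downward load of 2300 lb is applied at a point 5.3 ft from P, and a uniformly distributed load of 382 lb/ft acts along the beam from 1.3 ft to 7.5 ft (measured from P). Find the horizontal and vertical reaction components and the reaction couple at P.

Resultant of the distributed load: 382 × 6.2 = 2368.4 lb at 4.4 ft from P.
ΣF_x = 0: P_x = 0.
ΣF_y = 0: P_y − 2300 − 382·6.2 = 0 → P_y = 4668 lb.
ΣM about P: M_P − 2300·5.3 − (382·6.2)·4.4 = 0 → M_P = 22610 lb·ft.

P_x = 0, P_y = 4668 lb, M_P = 22610 lb·ft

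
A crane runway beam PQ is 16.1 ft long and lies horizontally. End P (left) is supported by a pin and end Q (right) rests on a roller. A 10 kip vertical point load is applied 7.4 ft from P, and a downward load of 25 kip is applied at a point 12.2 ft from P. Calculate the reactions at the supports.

ΣM about P: Q_y·16.1 − 10·7.4 − 25·12.2 = 0 → Q_y = 379/16.1 = 23.5404 ≈ 23.54 kip.
ΣF_y = 0: P_y + 23.5404 − 10 − 25 = 0 → P_y = 11.46 kip.
ΣF_x = 0: no horizontal applied forces, so P_x = 0.

P_x = 0, P_y = 11.46 kip, Q_y = 23.54 kip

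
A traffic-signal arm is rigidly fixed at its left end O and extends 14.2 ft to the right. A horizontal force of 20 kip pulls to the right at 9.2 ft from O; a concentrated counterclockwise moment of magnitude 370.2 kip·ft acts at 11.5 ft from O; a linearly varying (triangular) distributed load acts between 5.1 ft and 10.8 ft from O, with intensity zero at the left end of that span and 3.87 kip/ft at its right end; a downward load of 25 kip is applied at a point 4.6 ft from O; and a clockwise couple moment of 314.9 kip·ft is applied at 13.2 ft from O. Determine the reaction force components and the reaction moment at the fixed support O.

O_x = -20.00 kip, O_y = 36.03 kip, M_O = 157.9 kip·ft

Resultant of the triangular load: ½ × 3.87 × 5.7 = 11.0295 kip, acting at 8.9 ft from O (one-third of the span from the peak).
ΣF_x = 0: O_x + 20 = 0 → O_x = -20.00 kip.
ΣF_y = 0: O_y − ½·3.87·5.7 − 25 = 0 → O_y = 36.03 kip.
ΣM about O: M_O + 370.2 − (½·3.87·5.7)·8.9 − 25·4.6 − 314.9 = 0 → M_O = 157.9 kip·ft.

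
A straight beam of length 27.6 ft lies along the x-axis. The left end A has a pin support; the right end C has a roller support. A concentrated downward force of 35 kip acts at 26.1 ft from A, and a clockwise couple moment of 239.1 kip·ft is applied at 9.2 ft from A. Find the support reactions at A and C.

ΣM about A: C_y·27.6 − 35·26.1 − 239.1 = 0 → C_y = 1152.6/27.6 = 41.7609 ≈ 41.76 kip.
ΣF_y = 0: A_y + 41.7609 − 35 = 0 → A_y = -6.761 kip.
ΣF_x = 0: no horizontal applied forces, so A_x = 0.

A_x = 0, A_y = -6.761 kip, C_y = 41.76 kip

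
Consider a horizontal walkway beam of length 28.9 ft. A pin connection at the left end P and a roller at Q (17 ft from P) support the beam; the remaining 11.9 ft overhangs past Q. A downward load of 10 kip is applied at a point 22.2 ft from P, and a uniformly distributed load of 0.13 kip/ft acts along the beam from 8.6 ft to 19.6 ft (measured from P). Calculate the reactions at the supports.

Resultant of the distributed load: 0.13 × 11 = 1.43 kip at 14.1 ft from P.
ΣM about P: Q_y·17 − 10·22.2 − (0.13·11)·14.1 = 0 → Q_y = 242.163/17 = 14.2449 ≈ 14.24 kip.
ΣF_y = 0: P_y + 14.2449 − 10 − 0.13·11 = 0 → P_y = -2.815 kip.
ΣF_x = 0: no horizontal applied forces, so P_x = 0.

P_x = 0, P_y = -2.815 kip, Q_y = 14.24 kip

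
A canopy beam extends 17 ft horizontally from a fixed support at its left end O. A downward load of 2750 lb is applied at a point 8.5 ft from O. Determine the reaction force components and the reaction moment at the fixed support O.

ΣF_x = 0: O_x = 0.
ΣF_y = 0: O_y − 2750 = 0 → O_y = 2750 lb.
ΣM about O: M_O − 2750·8.5 = 0 → M_O = 23380 lb·ft.

O_x = 0, O_y = 2750 lb, M_O = 23380 lb·ft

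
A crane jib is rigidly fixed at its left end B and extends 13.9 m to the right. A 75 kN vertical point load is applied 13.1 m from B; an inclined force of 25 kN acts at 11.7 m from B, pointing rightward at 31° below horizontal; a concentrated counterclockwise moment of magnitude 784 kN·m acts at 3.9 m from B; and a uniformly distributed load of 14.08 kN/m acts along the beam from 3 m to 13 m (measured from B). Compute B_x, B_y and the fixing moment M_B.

B_x = -21.43 kN, B_y = 228.7 kN, M_B = 1476 kN·m

Resultant of the distributed load: 14.08 × 10 = 140.8 kN at 8 m from B.
ΣF_x = 0: B_x + 25·cos31° = 0 → B_x = -21.43 kN.
ΣF_y = 0: B_y − 75 − 25·sin31° − 14.08·10 = 0 → B_y = 228.7 kN.
ΣM about B: M_B − 75·13.1 − 25·sin31°·11.7 + 784 − (14.08·10)·8 = 0 → M_B = 1476 kN·m.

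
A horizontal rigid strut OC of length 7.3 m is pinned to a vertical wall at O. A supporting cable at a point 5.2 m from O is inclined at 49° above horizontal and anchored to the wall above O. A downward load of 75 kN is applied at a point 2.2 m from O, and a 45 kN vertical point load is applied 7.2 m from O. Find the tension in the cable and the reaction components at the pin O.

ΣM about O: T·sin49°·5.2 − 75·2.2 − 45·7.2 = 0 → T = 489/(5.2·0.75471) = 124.602 ≈ 124.6 kN.
ΣF_x = 0: O_x − T·cos49° = 0 → O_x = 124.602 × 0.656059 = 81.75 kN.
ΣF_y = 0: O_y + T·sin49° − 75 − 45 = 0 → O_y = 120 − 124.602 × 0.75471 = 25.96 kN.

T = 124.6 kN, O_x = 81.75 kN, O_y = 25.96 kN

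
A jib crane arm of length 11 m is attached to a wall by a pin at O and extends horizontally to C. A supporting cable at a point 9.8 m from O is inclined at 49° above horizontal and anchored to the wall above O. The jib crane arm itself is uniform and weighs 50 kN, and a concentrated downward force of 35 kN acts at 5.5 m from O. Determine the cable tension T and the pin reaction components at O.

ΣM about O: T·sin49°·9.8 − 50·5.5 − 35·5.5 = 0 → T = 467.5/(9.8·0.75471) = 63.2085 ≈ 63.21 kN.
ΣF_x = 0: O_x − T·cos49° = 0 → O_x = 63.2085 × 0.656059 = 41.47 kN.
ΣF_y = 0: O_y + T·sin49° − 50 − 35 = 0 → O_y = 85 − 63.2085 × 0.75471 = 37.30 kN.

T = 63.21 kN, O_x = 41.47 kN, O_y = 37.30 kN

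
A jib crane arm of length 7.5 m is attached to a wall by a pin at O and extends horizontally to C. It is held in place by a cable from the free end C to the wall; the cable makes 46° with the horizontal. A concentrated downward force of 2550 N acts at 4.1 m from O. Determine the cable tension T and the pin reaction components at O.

T = 1938 N, O_x = 1346 N, O_y = 1156 N

ΣM about O: T·sin46°·7.5 − 2550·4.1 = 0 → T = 10455/(7.5·0.71934) = 1937.89 ≈ 1938 N.
ΣF_x = 0: O_x − T·cos46° = 0 → O_x = 1937.89 × 0.694658 = 1346 N.
ΣF_y = 0: O_y + T·sin46° − 2550 = 0 → O_y = 2550 − 1937.89 × 0.71934 = 1156 N.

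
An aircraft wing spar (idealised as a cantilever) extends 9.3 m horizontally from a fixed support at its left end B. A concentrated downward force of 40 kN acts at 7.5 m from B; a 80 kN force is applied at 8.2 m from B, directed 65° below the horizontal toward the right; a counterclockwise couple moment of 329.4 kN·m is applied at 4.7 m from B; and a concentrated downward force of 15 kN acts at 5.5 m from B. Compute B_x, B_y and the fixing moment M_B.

B_x = -33.81 kN, B_y = 127.5 kN, M_B = 647.6 kN·m

ΣF_x = 0: B_x + 80·cos65° = 0 → B_x = -33.81 kN.
ΣF_y = 0: B_y − 40 − 80·sin65° − 15 = 0 → B_y = 127.5 kN.
ΣM about B: M_B − 40·7.5 − 80·sin65°·8.2 + 329.4 − 15·5.5 = 0 → M_B = 647.6 kN·m.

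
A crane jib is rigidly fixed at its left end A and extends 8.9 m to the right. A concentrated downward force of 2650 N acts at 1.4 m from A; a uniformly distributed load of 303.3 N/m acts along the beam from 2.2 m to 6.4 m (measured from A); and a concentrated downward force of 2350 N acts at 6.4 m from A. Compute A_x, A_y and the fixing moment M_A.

Resultant of the distributed load: 303.3 × 4.2 = 1273.86 N at 4.3 m from A.
ΣF_x = 0: A_x = 0.
ΣF_y = 0: A_y − 2650 − 303.3·4.2 − 2350 = 0 → A_y = 6274 N.
ΣM about A: M_A − 2650·1.4 − (303.3·4.2)·4.3 − 2350·6.4 = 0 → M_A = 24230 N·m.

A_x = 0, A_y = 6274 N, M_A = 24230 N·m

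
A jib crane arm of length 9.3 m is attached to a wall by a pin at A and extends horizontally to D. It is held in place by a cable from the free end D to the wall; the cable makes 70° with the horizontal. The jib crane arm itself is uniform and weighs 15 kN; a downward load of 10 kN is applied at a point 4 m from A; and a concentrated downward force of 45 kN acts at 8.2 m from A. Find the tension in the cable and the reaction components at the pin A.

ΣM about A: T·sin70°·9.3 − 15·4.65 − 10·4 − 45·8.2 = 0 → T = 478.75/(9.3·0.939693) = 54.7822 ≈ 54.78 kN.
ΣF_x = 0: A_x − T·cos70° = 0 → A_x = 54.7822 × 0.34202 = 18.74 kN.
ΣF_y = 0: A_y + T·sin70° − 15 − 10 − 45 = 0 → A_y = 70 − 54.7822 × 0.939693 = 18.52 kN.

T = 54.78 kN, A_x = 18.74 kN, A_y = 18.52 kN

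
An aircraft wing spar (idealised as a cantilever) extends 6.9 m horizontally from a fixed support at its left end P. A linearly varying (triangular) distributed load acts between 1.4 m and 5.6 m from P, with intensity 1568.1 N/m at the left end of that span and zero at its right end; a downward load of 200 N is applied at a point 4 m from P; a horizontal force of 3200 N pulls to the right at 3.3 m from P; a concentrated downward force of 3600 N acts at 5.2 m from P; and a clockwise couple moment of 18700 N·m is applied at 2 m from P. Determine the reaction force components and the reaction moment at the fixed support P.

P_x = -3200 N, P_y = 7093 N, M_P = 47440 N·m

Resultant of the triangular load: ½ × 1568.1 × 4.2 = 3293.01 N, acting at 2.8 m from P (one-third of the span from the peak).
ΣF_x = 0: P_x + 3200 = 0 → P_x = -3200 N.
ΣF_y = 0: P_y − ½·1568.1·4.2 − 200 − 3600 = 0 → P_y = 7093 N.
ΣM about P: M_P − (½·1568.1·4.2)·2.8 − 200·4 − 3600·5.2 − 18700 = 0 → M_P = 47440 N·m.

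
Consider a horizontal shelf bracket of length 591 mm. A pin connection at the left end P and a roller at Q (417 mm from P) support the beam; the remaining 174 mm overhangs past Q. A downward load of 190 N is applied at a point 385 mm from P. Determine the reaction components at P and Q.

P_x = 0, P_y = 14.58 N, Q_y = 175.4 N

ΣM about P: Q_y·417 − 190·385 = 0 → Q_y = 73150/417 = 175.42 ≈ 175.4 N.
ΣF_y = 0: P_y + 175.42 − 190 = 0 → P_y = 14.58 N.
ΣF_x = 0: no horizontal applied forces, so P_x = 0.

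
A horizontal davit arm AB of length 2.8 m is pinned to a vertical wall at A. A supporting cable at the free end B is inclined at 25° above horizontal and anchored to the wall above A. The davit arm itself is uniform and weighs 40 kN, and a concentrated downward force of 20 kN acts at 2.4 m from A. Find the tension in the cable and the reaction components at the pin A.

ΣM about A: T·sin25°·2.8 − 40·1.4 − 20·2.4 = 0 → T = 104/(2.8·0.422618) = 87.8875 ≈ 87.89 kN.
ΣF_x = 0: A_x − T·cos25° = 0 → A_x = 87.8875 × 0.906308 = 79.65 kN.
ΣF_y = 0: A_y + T·sin25° − 40 − 20 = 0 → A_y = 60 − 87.8875 × 0.422618 = 22.86 kN.

T = 87.89 kN, A_x = 79.65 kN, A_y = 22.86 kN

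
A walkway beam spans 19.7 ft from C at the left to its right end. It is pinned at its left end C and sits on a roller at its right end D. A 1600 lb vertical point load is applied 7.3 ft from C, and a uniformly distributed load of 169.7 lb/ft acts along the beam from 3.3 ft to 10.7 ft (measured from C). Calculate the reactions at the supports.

Resultant of the distributed load: 169.7 × 7.4 = 1255.78 lb at 7 ft from C.
ΣM about C: D_y·19.7 − 1600·7.3 − (169.7·7.4)·7 = 0 → D_y = 20470.46/19.7 = 1039.11 ≈ 1039 lb.
ΣF_y = 0: C_y + 1039.11 − 1600 − 169.7·7.4 = 0 → C_y = 1817 lb.
ΣF_x = 0: no horizontal applied forces, so C_x = 0.

C_x = 0, C_y = 1817 lb, D_y = 1039 lb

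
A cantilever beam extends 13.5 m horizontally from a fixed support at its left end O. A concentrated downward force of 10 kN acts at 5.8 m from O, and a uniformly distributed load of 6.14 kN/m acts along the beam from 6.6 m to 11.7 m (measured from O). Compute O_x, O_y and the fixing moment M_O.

O_x = 0, O_y = 41.31 kN, M_O = 344.5 kN·m

Resultant of the distributed load: 6.14 × 5.1 = 31.314 kN at 9.15 m from O.
ΣF_x = 0: O_x = 0.
ΣF_y = 0: O_y − 10 − 6.14·5.1 = 0 → O_y = 41.31 kN.
ΣM about O: M_O − 10·5.8 − (6.14·5.1)·9.15 = 0 → M_O = 344.5 kN·m.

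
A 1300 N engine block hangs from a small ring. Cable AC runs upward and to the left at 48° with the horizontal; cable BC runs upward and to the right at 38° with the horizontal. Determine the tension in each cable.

ΣF_x = 0: −T_AC·cos48° + T_BC·cos38° = 0 → T_BC = 0.849139·T_AC.
ΣF_y = 0: T_AC·sin48° + T_BC·sin38° = 1300.
Substitute: T_AC·(0.743145 + 0.849139·0.615661) = 1300 → T_AC = 1026.92 ≈ 1027 N.
Then T_BC = 0.849139 × 1026.92 = 872.0 N.

T_AC = 1027 N, T_BC = 872.0 N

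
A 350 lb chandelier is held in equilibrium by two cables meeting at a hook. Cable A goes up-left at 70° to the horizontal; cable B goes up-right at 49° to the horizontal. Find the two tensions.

T_A = 262.5 lb, T_B = 136.9 lb

ΣF_x = 0: −T_A·cos70° + T_B·cos49° = 0 → T_B = 0.521325·T_A.
ΣF_y = 0: T_A·sin70° + T_B·sin49° = 350.
Substitute: T_A·(0.939693 + 0.521325·0.75471) = 350 → T_A = 262.538 ≈ 262.5 lb.
Then T_B = 0.521325 × 262.538 = 136.9 lb.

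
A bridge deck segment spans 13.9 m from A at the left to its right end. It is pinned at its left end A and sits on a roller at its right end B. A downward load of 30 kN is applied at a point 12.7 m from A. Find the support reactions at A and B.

A_x = 0, A_y = 2.590 kN, B_y = 27.41 kN

Taking moments about A: B_y·13.9 − 30·12.7 = 0 → B_y = 381/13.9 = 27.4101 ≈ 27.41 kN.
ΣF_y = 0: A_y + 27.4101 − 30 = 0 → A_y = 2.590 kN.
ΣF_x = 0: no horizontal applied forces, so A_x = 0.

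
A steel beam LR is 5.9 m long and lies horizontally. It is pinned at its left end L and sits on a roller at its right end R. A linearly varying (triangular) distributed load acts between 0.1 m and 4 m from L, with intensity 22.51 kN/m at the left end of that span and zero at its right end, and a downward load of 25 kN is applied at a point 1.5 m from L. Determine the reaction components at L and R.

L_x = 0, L_y = 52.12 kN, R_y = 16.77 kN

Resultant of the triangular load: ½ × 22.51 × 3.9 = 43.8945 kN, acting at 1.4 m from L (one-third of the span from the peak).
Taking moments about L: R_y·5.9 − (½·22.51·3.9)·1.4 − 25·1.5 = 0 → R_y = 98.9523/5.9 = 16.7716 ≈ 16.77 kN.
ΣF_y = 0: L_y + 16.7716 − ½·22.51·3.9 − 25 = 0 → L_y = 52.12 kN.
ΣF_x = 0: no horizontal applied forces, so L_x = 0.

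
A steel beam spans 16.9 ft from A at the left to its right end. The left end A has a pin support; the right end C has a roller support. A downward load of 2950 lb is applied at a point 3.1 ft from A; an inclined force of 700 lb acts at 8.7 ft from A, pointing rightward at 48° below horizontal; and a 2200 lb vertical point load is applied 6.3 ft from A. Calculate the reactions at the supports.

A_x = -468.4 lb, A_y = 4041 lb, C_y = 1629 lb

Moments about A: C_y·16.9 − 2950·3.1 − 700·sin48°·8.7 − 2200·6.3 = 0 → C_y = 27530.8/16.9 = 1629.04 ≈ 1629 lb.
ΣF_y = 0: A_y + 1629.04 − 2950 − 700·sin48° − 2200 = 0 → A_y = 4041 lb.
ΣF_x = 0: A_x + 700·cos48° = 0 → A_x = -468.4 lb.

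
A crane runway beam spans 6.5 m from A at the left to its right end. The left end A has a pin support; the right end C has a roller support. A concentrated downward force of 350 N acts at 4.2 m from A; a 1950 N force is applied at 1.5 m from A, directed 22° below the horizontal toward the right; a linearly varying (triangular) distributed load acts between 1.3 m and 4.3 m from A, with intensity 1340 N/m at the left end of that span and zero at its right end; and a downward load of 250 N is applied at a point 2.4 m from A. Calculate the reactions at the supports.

A_x = -1808 N, A_y = 2142 N, C_y = 1198 N

Resultant of the triangular load: ½ × 1340 × 3 = 2010 N, acting at 2.3 m from A (one-third of the span from the peak).
Taking moments about A: C_y·6.5 − 350·4.2 − 1950·sin22°·1.5 − (½·1340·3)·2.3 − 250·2.4 = 0 → C_y = 7788.72/6.5 = 1198.26 ≈ 1198 N.
ΣF_y = 0: A_y + 1198.26 − 350 − 1950·sin22° − ½·1340·3 − 250 = 0 → A_y = 2142 N.
ΣF_x = 0: A_x + 1950·cos22° = 0 → A_x = -1808 N.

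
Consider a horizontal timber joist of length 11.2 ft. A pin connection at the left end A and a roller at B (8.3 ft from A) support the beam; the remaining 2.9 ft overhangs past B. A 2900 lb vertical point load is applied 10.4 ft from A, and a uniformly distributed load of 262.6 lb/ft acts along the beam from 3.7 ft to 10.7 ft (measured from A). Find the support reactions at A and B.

Resultant of the distributed load: 262.6 × 7 = 1838.2 lb at 7.2 ft from A.
Moments about A: B_y·8.3 − 2900·10.4 − (262.6·7)·7.2 = 0 → B_y = 43395.04/8.3 = 5228.32 ≈ 5228 lb.
ΣF_y = 0: A_y + 5228.32 − 2900 − 262.6·7 = 0 → A_y = -490.1 lb.
ΣF_x = 0: no horizontal applied forces, so A_x = 0.

A_x = 0, A_y = -490.1 lb, B_y = 5228 lb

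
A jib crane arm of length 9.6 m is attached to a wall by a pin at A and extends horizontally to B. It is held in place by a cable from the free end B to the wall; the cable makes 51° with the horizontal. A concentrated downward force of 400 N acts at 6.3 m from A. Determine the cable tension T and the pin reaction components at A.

T = 337.8 N, A_x = 212.6 N, A_y = 137.5 N

ΣM about A: T·sin51°·9.6 − 400·6.3 = 0 → T = 2520/(9.6·0.777146) = 337.774 ≈ 337.8 N.
ΣF_x = 0: A_x − T·cos51° = 0 → A_x = 337.774 × 0.62932 = 212.6 N.
ΣF_y = 0: A_y + T·sin51° − 400 = 0 → A_y = 400 − 337.774 × 0.777146 = 137.5 N.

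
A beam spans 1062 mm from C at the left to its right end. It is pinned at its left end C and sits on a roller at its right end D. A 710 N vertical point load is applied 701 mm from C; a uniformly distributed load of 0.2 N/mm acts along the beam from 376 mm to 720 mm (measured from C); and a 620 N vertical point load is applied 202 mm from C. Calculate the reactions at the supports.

C_x = 0, C_y = 776.7 N, D_y = 622.1 N

Resultant of the distributed load: 0.2 × 344 = 68.8 N at 548 mm from C.
ΣM about C: D_y·1062 − 710·701 − (0.2·344)·548 − 620·202 = 0 → D_y = 660652.4/1062 = 622.083 ≈ 622.1 N.
ΣF_y = 0: C_y + 622.083 − 710 − 0.2·344 − 620 = 0 → C_y = 776.7 N.
ΣF_x = 0: no horizontal applied forces, so C_x = 0.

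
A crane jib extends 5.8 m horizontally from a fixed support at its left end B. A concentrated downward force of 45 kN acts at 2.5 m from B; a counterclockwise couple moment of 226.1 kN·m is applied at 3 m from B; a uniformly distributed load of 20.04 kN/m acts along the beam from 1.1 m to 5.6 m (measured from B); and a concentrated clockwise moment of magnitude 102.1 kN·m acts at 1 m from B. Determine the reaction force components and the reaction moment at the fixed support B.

B_x = 0, B_y = 135.2 kN, M_B = 290.6 kN·m

Resultant of the distributed load: 20.04 × 4.5 = 90.18 kN at 3.35 m from B.
ΣF_x = 0: B_x = 0.
ΣF_y = 0: B_y − 45 − 20.04·4.5 = 0 → B_y = 135.2 kN.
ΣM about B: M_B − 45·2.5 + 226.1 − (20.04·4.5)·3.35 − 102.1 = 0 → M_B = 290.6 kN·m.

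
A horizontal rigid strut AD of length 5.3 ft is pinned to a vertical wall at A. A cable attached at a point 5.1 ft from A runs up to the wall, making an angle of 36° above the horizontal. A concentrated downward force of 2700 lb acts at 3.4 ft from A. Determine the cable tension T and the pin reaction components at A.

T = 3062 lb, A_x = 2477 lb, A_y = 900.0 lb

ΣM about A: T·sin36°·5.1 − 2700·3.4 = 0 → T = 9180/(5.1·0.587785) = 3062.34 ≈ 3062 lb.
ΣF_x = 0: A_x − T·cos36° = 0 → A_x = 3062.34 × 0.809017 = 2477 lb.
ΣF_y = 0: A_y + T·sin36° − 2700 = 0 → A_y = 2700 − 3062.34 × 0.587785 = 900.0 lb.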